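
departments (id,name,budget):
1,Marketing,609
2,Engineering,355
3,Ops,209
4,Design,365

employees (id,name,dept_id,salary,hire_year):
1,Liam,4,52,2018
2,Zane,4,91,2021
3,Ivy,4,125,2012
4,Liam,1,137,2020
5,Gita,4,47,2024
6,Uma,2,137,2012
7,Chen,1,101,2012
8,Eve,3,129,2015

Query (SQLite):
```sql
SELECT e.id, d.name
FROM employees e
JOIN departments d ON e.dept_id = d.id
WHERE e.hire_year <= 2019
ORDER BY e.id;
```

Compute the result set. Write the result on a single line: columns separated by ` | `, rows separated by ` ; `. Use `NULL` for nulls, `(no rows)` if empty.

1 | Design ; 3 | Design ; 6 | Engineering ; 7 | Marketing ; 8 | Ops

Each employees row matches the departments row where dept_id = departments.id.
Then keep rows with e.hire_year <= 2019.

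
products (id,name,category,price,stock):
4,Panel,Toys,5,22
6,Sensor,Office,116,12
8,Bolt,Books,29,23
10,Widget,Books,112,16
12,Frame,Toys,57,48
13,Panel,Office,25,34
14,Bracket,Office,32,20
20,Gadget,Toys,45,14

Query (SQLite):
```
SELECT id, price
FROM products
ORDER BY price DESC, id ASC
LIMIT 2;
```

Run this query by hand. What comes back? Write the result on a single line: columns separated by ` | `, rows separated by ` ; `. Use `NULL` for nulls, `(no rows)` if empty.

6 | 116 ; 10 | 112

Sort by price desc, tiebreak id asc: (116, id=6), (112, id=10), (57, id=12), (45, id=20), (32, id=14) …. Take first 2.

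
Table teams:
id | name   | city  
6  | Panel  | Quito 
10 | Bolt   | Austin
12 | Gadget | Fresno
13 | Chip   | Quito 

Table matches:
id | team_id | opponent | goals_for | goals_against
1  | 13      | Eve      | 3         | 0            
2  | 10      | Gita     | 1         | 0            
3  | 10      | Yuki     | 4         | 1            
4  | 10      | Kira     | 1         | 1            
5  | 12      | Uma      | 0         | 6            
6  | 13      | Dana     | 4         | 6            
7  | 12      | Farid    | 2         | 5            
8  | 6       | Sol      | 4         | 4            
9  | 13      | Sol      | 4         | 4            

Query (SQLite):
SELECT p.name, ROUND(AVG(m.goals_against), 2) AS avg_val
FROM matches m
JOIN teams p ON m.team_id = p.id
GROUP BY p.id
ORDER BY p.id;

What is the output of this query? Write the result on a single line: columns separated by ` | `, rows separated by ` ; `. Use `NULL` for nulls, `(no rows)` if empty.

Panel | 4 ; Bolt | 0.67 ; Gadget | 5.5 ; Chip | 3.33

Join each matches row to its teams via team_id.
Group joined rows by teams.id; compute ROUND(AVG(m.goals_against), 2) per group.
  6: ids {8} → ROUND(AVG(m.goals_against), 2)=4
  10: ids {2, 3, 4} → ROUND(AVG(m.goals_against), 2)=0.67
  12: ids {5, 7} → ROUND(AVG(m.goals_against), 2)=5.5
  13: ids {1, 6, 9} → ROUND(AVG(m.goals_against), 2)=3.33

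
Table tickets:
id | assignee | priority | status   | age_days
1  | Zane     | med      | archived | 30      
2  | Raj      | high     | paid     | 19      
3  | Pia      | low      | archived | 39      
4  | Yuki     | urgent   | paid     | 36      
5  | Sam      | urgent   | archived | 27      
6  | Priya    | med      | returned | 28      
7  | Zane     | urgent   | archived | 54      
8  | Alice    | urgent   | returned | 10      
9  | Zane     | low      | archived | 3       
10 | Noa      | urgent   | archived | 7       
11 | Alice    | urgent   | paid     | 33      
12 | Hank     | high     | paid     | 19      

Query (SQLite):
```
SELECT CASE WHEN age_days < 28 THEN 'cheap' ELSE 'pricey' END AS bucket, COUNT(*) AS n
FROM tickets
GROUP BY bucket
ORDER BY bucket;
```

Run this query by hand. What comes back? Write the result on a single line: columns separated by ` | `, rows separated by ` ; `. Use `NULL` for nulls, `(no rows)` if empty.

Bucket rows by age_days < 28 → 'cheap' else 'pricey'; count each bucket.

cheap | 6 ; pricey | 6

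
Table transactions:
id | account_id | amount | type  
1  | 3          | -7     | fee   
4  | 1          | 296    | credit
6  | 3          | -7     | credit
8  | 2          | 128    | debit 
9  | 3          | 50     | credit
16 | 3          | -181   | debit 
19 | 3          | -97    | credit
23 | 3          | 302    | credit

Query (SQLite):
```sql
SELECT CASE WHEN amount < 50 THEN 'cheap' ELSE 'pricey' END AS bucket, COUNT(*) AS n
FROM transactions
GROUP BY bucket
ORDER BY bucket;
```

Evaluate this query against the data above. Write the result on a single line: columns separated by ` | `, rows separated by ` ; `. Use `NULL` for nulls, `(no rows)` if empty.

Bucket rows by amount < 50 → 'cheap' else 'pricey'; count each bucket.

cheap | 4 ; pricey | 4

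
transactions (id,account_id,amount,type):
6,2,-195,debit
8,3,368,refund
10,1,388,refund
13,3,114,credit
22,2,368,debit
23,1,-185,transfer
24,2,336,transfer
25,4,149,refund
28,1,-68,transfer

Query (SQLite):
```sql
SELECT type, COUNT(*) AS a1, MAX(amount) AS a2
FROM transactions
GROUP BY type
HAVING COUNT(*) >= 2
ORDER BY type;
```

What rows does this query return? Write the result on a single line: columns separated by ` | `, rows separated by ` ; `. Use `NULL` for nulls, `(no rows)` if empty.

debit | 2 | 368 ; refund | 3 | 388 ; transfer | 3 | 336

Group transactions by type.
Per group compute: COUNT(*), MAX(amount).
HAVING: drop groups with fewer than 2 rows.
  credit: ids {13} → COUNT(*)=1, MAX(amount)=114
  debit: ids {6, 22} → COUNT(*)=2, MAX(amount)=368
  refund: ids {8, 10, 25} → COUNT(*)=3, MAX(amount)=388
  transfer: ids {23, 24, 28} → COUNT(*)=3, MAX(amount)=336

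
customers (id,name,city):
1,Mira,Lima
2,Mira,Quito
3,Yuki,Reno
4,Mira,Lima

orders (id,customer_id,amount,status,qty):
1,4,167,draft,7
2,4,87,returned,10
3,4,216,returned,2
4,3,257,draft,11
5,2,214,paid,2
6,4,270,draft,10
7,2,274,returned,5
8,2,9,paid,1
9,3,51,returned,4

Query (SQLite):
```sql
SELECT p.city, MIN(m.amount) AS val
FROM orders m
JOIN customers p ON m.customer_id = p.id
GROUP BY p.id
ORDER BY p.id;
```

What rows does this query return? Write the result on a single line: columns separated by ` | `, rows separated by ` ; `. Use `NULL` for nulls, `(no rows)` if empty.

Join each orders row to its customers via customer_id.
Group joined rows by customers.id; compute MIN(m.amount) per group.
  2: ids {5, 7, 8} → MIN(m.amount)=9
  3: ids {4, 9} → MIN(m.amount)=51
  4: ids {1, 2, 3, 6} → MIN(m.amount)=87

Quito | 9 ; Reno | 51 ; Lima | 87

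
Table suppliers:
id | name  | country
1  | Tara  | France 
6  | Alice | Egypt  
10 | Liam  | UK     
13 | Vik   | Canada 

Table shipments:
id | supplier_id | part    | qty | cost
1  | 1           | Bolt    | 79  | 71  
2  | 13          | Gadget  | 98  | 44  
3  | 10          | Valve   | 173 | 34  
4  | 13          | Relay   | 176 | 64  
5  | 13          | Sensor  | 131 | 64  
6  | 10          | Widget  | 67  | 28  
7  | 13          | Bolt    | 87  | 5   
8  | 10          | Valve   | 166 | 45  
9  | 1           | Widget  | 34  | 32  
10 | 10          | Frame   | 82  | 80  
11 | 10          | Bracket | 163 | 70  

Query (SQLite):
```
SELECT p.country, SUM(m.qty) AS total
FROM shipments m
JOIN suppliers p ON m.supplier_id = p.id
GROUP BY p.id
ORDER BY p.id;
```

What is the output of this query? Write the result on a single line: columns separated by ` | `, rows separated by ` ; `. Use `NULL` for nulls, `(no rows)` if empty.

Join each shipments row to its suppliers via supplier_id.
Group joined rows by suppliers.id; compute SUM(m.qty) per group.
  1: ids {1, 9} → SUM(m.qty)=113
  10: ids {3, 6, 8, 10, 11} → SUM(m.qty)=651
  13: ids {2, 4, 5, 7} → SUM(m.qty)=492

France | 113 ; UK | 651 ; Canada | 492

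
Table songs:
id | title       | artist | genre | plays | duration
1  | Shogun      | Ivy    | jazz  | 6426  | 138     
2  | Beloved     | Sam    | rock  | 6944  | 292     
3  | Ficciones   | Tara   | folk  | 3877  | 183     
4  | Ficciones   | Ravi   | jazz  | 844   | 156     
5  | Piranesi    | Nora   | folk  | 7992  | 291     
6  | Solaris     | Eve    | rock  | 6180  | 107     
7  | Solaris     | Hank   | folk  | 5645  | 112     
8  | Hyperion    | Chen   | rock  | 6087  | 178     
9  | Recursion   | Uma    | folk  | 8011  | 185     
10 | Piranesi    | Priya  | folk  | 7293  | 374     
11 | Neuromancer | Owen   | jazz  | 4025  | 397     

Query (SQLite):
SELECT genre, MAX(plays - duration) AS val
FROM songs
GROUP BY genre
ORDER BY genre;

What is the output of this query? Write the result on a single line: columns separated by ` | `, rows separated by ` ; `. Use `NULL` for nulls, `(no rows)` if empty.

folk | 7826 ; jazz | 6288 ; rock | 6652

For each row compute plays - duration.
Group by genre; take MAX of the expression per group.
  folk: ids {3, 5, 7, 9, 10} → MAX(plays - duration)=7826
  jazz: ids {1, 4, 11} → MAX(plays - duration)=6288
  rock: ids {2, 6, 8} → MAX(plays - duration)=6652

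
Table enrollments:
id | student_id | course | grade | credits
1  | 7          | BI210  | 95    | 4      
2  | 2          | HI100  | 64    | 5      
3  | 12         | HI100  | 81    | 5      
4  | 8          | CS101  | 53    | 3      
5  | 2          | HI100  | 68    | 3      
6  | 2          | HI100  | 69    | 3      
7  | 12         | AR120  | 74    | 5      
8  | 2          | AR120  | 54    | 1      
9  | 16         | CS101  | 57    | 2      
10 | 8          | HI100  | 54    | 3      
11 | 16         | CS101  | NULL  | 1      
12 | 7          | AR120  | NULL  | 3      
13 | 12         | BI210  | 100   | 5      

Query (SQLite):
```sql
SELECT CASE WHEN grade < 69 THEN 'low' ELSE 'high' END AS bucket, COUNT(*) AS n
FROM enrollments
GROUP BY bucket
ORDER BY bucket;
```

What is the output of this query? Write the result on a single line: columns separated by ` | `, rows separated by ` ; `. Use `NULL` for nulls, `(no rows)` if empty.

Bucket rows by grade < 69 → 'low' else 'high'; count each bucket.
NULL < 69 is unknown, so NULL grade falls into ELSE → 'high'.

high | 7 ; low | 6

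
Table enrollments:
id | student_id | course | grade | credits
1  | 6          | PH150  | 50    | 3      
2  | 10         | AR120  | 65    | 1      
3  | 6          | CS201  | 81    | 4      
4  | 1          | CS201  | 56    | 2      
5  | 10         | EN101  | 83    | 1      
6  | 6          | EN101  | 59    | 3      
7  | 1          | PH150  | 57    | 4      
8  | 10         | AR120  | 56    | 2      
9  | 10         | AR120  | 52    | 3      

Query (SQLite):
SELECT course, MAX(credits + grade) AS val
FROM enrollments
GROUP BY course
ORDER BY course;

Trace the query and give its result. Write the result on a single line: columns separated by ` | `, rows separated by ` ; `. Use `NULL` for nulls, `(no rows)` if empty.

For each row compute credits + grade.
Group by course; take MAX of the expression per group.
  AR120: ids {2, 8, 9} → MAX(credits + grade)=66
  CS201: ids {3, 4} → MAX(credits + grade)=85
  EN101: ids {5, 6} → MAX(credits + grade)=84
  PH150: ids {1, 7} → MAX(credits + grade)=61

AR120 | 66 ; CS201 | 85 ; EN101 | 84 ; PH150 | 61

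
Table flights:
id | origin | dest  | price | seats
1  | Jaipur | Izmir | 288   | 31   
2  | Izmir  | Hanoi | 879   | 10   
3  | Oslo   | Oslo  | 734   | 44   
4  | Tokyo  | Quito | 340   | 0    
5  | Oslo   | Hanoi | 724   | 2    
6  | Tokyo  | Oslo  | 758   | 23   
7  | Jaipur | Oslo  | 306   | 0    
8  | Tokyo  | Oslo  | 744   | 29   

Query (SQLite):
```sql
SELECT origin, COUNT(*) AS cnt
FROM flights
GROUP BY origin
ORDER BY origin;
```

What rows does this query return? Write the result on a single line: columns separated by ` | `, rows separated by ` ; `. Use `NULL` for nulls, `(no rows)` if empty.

Partition flights by origin; compute COUNT(*) within each group.
  Izmir: ids {2} → COUNT(*)=1
  Jaipur: ids {1, 7} → COUNT(*)=2
  Oslo: ids {3, 5} → COUNT(*)=2
  Tokyo: ids {4, 6, 8} → COUNT(*)=3

Izmir | 1 ; Jaipur | 2 ; Oslo | 2 ; Tokyo | 3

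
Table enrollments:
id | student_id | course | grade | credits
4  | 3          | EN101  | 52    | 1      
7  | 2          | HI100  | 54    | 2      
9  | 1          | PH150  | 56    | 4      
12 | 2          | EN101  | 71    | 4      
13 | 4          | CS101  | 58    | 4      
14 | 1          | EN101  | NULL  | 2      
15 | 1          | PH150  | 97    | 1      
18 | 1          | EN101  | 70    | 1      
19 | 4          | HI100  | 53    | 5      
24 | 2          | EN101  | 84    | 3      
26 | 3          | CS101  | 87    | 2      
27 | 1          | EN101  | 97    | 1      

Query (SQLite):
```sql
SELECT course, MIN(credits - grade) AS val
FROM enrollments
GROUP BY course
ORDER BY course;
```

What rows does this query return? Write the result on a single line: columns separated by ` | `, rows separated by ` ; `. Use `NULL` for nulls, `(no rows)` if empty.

CS101 | -85 ; EN101 | -96 ; HI100 | -52 ; PH150 | -96

For each row compute credits - grade.
Group by course; take MIN of the expression per group.
  CS101: ids {13, 26} → MIN(credits - grade)=-85
  EN101: ids {4, 12, 14, 18, 24, 27} → MIN(credits - grade)=-96
  HI100: ids {7, 19} → MIN(credits - grade)=-52
  PH150: ids {9, 15} → MIN(credits - grade)=-96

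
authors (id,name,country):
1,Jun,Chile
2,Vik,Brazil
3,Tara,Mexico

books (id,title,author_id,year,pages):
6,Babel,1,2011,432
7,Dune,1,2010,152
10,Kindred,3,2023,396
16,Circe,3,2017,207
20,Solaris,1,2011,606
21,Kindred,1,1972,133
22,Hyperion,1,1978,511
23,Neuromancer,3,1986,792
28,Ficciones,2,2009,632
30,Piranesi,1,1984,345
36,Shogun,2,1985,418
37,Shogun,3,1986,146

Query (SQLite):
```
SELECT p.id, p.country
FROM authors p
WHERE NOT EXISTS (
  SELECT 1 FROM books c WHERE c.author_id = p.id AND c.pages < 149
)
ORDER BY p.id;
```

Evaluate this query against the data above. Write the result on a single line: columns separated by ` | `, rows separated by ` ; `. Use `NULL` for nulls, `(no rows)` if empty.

2 | Brazil

For each authors row, check whether any books with matching author_id has pages < 149.
Keep rows where that is false.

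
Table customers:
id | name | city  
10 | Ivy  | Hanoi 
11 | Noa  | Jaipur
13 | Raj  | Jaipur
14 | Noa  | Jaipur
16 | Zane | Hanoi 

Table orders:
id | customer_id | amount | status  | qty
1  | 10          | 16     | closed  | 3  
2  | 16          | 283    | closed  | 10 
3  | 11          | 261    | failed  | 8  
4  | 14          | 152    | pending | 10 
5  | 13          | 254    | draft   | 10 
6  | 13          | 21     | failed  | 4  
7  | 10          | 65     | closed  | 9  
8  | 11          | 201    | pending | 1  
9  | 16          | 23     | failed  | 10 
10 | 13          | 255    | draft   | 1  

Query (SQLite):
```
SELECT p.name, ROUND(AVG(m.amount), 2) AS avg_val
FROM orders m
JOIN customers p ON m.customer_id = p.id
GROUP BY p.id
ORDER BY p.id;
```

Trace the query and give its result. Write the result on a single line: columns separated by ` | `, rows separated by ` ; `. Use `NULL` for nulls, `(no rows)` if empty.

Ivy | 40.5 ; Noa | 231 ; Raj | 176.67 ; Noa | 152 ; Zane | 153

Join each orders row to its customers via customer_id.
Group joined rows by customers.id; compute ROUND(AVG(m.amount), 2) per group.
  10: ids {1, 7} → ROUND(AVG(m.amount), 2)=40.5
  11: ids {3, 8} → ROUND(AVG(m.amount), 2)=231
  13: ids {5, 6, 10} → ROUND(AVG(m.amount), 2)=176.67
  14: ids {4} → ROUND(AVG(m.amount), 2)=152
  16: ids {2, 9} → ROUND(AVG(m.amount), 2)=153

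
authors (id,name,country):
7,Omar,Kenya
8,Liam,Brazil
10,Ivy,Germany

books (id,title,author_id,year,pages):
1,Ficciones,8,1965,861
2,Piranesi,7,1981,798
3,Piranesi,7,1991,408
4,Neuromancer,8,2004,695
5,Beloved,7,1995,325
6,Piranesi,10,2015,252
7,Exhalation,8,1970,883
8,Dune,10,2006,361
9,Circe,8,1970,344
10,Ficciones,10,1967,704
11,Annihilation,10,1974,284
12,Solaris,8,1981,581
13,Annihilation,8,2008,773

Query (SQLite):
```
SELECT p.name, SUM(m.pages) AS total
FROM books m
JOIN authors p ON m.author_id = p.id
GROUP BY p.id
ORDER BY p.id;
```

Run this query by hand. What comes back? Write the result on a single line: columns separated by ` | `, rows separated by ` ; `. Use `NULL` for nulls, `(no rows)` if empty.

Join each books row to its authors via author_id.
Group joined rows by authors.id; compute SUM(m.pages) per group.
  7: ids {2, 3, 5} → SUM(m.pages)=1531
  8: ids {1, 4, 7, 9, 12, 13} → SUM(m.pages)=4137
  10: ids {6, 8, 10, 11} → SUM(m.pages)=1601

Omar | 1531 ; Liam | 4137 ; Ivy | 1601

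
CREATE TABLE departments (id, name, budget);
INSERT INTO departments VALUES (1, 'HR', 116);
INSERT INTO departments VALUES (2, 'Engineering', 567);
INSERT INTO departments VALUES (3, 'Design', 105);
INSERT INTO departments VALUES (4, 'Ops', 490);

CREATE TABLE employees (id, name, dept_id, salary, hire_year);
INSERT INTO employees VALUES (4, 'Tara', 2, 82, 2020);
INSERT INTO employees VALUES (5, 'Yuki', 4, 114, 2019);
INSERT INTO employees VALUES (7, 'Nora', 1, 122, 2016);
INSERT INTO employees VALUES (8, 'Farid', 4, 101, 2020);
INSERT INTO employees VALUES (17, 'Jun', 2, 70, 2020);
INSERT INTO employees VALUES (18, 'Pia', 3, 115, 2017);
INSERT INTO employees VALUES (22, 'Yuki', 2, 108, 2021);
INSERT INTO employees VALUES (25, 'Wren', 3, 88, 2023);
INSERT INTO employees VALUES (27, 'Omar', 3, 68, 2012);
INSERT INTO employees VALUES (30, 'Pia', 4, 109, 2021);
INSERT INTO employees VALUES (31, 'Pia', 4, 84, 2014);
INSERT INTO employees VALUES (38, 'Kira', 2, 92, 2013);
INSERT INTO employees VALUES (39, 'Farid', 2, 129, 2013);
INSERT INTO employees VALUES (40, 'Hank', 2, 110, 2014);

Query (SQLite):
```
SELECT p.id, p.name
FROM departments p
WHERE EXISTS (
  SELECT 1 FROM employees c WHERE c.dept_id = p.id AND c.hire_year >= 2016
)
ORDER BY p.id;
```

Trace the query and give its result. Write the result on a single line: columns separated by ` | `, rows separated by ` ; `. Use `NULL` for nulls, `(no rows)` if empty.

For each departments row, check whether any employees with matching dept_id has hire_year >= 2016.
Keep rows where that is true.

1 | HR ; 2 | Engineering ; 3 | Design ; 4 | Ops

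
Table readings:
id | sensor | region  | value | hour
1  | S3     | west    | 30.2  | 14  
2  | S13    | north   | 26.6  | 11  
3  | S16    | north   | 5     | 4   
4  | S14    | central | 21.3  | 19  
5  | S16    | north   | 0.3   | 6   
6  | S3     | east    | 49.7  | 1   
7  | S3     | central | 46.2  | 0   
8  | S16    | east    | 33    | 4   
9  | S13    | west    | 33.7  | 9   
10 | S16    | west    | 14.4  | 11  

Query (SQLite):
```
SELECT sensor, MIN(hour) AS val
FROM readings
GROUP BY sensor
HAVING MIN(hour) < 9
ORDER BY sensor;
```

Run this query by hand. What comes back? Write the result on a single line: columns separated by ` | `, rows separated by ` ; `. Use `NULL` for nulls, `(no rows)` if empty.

S16 | 4 ; S3 | 0

Partition readings by sensor; compute MIN(hour) within each group.
HAVING: keep groups where MIN(hour) < 9.
  S13: ids {2, 9} → MIN(hour)=9
  S14: ids {4} → MIN(hour)=19
  S16: ids {3, 5, 8, 10} → MIN(hour)=4
  S3: ids {1, 6, 7} → MIN(hour)=0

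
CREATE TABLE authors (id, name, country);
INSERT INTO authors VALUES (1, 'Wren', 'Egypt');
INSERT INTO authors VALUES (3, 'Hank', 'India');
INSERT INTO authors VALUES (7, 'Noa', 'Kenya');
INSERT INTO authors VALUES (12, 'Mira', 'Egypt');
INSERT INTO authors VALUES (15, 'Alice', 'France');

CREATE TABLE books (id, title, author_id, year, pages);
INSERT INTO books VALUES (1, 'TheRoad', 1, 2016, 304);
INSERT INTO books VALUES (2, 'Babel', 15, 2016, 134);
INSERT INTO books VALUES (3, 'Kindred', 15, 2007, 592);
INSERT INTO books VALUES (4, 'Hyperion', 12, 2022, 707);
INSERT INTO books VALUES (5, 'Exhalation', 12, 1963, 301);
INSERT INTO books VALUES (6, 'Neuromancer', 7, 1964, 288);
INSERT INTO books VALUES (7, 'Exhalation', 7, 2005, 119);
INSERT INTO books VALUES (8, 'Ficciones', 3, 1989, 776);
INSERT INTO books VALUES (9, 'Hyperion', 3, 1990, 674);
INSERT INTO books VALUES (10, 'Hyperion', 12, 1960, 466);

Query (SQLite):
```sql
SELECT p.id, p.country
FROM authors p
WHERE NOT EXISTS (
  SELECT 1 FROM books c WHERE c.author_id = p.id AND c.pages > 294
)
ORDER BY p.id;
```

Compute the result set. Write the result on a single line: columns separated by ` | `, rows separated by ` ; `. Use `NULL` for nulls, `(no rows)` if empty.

For each authors row, check whether any books with matching author_id has pages > 294.
Keep rows where that is false.

7 | Kenya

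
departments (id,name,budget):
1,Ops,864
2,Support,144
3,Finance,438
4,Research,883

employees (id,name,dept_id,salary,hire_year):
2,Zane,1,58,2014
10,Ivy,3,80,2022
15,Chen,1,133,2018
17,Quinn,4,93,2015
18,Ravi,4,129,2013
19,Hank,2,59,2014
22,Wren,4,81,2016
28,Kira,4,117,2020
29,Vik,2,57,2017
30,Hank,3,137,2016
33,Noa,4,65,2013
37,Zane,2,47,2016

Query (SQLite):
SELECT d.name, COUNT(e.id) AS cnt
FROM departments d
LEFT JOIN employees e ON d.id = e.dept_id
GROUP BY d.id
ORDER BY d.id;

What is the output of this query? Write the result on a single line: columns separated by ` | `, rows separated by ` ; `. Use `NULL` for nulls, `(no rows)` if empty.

Ops | 2 ; Support | 3 ; Finance | 2 ; Research | 5

LEFT JOIN keeps every departments row; unmatched ones get NULL for employees columns.
Group by departments.id and compute COUNT(e.id). COUNT(col) of an all-NULL group is 0.
  1: ids {2, 15} → COUNT(e.id)=2
  2: ids {19, 29, 37} → COUNT(e.id)=3
  3: ids {10, 30} → COUNT(e.id)=2
  4: ids {17, 18, 22, 28, 33} → COUNT(e.id)=5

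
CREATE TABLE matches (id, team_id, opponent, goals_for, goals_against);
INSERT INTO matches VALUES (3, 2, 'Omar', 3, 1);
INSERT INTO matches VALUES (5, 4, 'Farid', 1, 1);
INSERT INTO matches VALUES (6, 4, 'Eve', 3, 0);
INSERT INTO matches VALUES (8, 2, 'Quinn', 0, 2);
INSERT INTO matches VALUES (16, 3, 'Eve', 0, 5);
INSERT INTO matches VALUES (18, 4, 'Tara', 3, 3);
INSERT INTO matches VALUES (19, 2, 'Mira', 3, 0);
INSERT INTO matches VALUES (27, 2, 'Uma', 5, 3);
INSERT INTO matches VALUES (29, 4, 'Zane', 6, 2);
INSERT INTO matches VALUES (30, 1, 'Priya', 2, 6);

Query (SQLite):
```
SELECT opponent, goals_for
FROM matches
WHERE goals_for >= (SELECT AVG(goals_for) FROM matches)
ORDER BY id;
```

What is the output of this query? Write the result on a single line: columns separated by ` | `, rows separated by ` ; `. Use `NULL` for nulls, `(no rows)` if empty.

Omar | 3 ; Eve | 3 ; Tara | 3 ; Mira | 3 ; Uma | 5 ; Zane | 6

Scalar subquery: AVG(goals_for) over all matches rows = 2.6.
Keep rows where goals_for >= that value.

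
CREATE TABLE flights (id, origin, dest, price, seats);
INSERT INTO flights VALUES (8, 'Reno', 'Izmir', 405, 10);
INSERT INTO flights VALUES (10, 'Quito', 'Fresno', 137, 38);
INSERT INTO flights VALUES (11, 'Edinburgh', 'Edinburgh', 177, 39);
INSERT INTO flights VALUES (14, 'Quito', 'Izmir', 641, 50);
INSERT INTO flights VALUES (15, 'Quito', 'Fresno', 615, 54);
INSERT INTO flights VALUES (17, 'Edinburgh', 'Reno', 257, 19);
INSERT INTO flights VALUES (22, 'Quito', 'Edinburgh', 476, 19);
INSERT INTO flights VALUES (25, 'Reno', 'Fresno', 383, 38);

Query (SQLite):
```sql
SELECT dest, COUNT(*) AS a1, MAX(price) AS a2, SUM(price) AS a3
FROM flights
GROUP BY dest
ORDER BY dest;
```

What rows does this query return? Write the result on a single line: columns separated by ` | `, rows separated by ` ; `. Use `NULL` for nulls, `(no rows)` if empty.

Edinburgh | 2 | 476 | 653 ; Fresno | 3 | 615 | 1135 ; Izmir | 2 | 641 | 1046 ; Reno | 1 | 257 | 257

Group flights by dest.
Per group compute: COUNT(*), MAX(price), SUM(price).
  Edinburgh: ids {11, 22} → COUNT(*)=2, MAX(price)=476, SUM(price)=653
  Fresno: ids {10, 15, 25} → COUNT(*)=3, MAX(price)=615, SUM(price)=1135
  Izmir: ids {8, 14} → COUNT(*)=2, MAX(price)=641, SUM(price)=1046
  Reno: ids {17} → COUNT(*)=1, MAX(price)=257, SUM(price)=257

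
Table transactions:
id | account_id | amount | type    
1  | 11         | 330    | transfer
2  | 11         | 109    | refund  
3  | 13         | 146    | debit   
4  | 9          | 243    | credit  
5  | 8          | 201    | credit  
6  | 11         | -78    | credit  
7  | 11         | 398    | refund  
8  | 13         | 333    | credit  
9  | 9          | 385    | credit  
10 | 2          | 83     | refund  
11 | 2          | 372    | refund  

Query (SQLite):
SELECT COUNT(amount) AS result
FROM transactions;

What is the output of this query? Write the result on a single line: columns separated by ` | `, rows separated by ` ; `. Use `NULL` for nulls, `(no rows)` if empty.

All amount values: [330, 109, 146, 243, 201, -78, 398, 333, 385, 83, 372].
COUNT(amount) counts non-NULL values → 11.

11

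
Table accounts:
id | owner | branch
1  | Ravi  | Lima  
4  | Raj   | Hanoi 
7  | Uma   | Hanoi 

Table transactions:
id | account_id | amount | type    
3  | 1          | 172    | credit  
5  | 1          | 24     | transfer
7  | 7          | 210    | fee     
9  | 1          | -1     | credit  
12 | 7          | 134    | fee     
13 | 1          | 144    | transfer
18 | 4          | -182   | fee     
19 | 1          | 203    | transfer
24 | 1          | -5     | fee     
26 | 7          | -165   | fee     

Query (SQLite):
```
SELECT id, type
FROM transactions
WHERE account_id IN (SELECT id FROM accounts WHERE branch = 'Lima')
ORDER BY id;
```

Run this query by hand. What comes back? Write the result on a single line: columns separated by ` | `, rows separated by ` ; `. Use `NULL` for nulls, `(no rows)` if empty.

Inner query: accounts.id where branch = 'Lima'.
Outer: keep transactions rows whose account_id is in that set.
Inner query → {1}

3 | credit ; 5 | transfer ; 9 | credit ; 13 | transfer ; 19 | transfer ; 24 | fee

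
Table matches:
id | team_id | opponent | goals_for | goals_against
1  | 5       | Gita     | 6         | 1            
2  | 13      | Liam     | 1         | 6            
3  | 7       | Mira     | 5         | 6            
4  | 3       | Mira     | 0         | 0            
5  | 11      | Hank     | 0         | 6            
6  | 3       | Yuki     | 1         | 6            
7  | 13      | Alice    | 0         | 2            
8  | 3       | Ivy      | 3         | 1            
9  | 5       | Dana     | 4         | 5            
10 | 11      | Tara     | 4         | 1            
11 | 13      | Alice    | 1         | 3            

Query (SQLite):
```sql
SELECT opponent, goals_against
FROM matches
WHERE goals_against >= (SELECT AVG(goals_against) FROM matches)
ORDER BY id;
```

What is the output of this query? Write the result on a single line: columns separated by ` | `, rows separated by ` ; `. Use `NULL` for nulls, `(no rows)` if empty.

Liam | 6 ; Mira | 6 ; Hank | 6 ; Yuki | 6 ; Dana | 5

Scalar subquery: AVG(goals_against) over all matches rows = 3.363636 (≈; comparison uses full precision).
Keep rows where goals_against >= that value.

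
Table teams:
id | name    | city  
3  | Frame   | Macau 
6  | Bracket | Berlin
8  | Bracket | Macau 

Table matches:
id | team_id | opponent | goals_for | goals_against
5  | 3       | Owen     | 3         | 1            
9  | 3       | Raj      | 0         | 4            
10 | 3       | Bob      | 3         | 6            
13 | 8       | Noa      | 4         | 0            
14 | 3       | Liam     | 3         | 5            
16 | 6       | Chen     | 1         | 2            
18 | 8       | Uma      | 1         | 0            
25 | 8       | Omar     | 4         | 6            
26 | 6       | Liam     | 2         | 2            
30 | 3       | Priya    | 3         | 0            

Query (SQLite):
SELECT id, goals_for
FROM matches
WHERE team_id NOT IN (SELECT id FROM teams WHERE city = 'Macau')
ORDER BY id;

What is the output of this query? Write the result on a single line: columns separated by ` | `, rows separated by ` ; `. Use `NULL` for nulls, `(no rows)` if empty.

Inner query: teams.id where city = 'Macau'.
Outer: keep matches rows whose team_id is not in that set.
Inner query → {3, 8}

16 | 1 ; 26 | 2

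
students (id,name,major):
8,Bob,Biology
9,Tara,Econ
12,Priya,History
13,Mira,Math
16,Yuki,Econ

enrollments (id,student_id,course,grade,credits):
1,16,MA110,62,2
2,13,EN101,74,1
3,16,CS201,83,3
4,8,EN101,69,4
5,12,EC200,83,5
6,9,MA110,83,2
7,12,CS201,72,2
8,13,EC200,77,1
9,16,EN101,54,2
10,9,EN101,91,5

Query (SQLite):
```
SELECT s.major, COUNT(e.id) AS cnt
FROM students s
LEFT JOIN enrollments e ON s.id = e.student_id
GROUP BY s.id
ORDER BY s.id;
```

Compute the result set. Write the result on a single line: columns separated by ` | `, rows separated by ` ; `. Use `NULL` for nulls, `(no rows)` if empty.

Biology | 1 ; Econ | 2 ; History | 2 ; Math | 2 ; Econ | 3

LEFT JOIN keeps every students row; unmatched ones get NULL for enrollments columns.
Group by students.id and compute COUNT(e.id). COUNT(col) of an all-NULL group is 0.
  8: ids {4} → COUNT(e.id)=1
  9: ids {6, 10} → COUNT(e.id)=2
  12: ids {5, 7} → COUNT(e.id)=2
  13: ids {2, 8} → COUNT(e.id)=2
  16: ids {1, 3, 9} → COUNT(e.id)=3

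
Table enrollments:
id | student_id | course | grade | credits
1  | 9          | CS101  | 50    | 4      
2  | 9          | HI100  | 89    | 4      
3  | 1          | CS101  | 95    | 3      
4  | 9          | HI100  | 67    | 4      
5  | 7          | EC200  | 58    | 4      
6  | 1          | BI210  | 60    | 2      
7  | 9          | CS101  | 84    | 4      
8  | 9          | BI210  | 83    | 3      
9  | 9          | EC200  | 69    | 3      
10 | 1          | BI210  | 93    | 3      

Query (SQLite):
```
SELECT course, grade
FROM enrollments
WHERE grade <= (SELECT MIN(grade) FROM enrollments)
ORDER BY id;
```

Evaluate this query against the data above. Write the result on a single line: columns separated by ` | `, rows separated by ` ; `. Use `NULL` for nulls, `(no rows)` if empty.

Scalar subquery: MIN(grade) over all enrollments rows = 50.
Keep rows where grade <= that value.

CS101 | 50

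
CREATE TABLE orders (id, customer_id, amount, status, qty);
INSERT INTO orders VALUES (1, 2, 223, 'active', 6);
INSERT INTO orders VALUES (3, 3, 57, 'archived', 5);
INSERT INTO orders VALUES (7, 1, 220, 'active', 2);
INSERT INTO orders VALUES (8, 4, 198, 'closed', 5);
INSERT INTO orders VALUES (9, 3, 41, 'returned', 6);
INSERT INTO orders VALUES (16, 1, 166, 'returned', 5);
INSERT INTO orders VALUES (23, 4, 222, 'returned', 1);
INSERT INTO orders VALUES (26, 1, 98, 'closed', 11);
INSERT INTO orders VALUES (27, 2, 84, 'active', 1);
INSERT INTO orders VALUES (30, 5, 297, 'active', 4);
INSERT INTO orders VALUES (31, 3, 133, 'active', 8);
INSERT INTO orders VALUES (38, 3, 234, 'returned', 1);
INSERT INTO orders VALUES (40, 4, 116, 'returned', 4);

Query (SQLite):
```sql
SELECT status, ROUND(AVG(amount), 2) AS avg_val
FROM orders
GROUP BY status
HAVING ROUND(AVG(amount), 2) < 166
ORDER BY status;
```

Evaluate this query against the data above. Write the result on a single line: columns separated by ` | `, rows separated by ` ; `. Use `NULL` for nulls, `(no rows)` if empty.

archived | 57 ; closed | 148 ; returned | 155.8

Partition orders by status; compute ROUND(AVG(amount), 2) within each group.
HAVING: keep groups where ROUND(AVG(amount), 2) < 166.
  active: ids {1, 7, 27, 30, 31} → ROUND(AVG(amount), 2)=191.4
  archived: ids {3} → ROUND(AVG(amount), 2)=57
  closed: ids {8, 26} → ROUND(AVG(amount), 2)=148
  returned: ids {9, 16, 23, 38, 40} → ROUND(AVG(amount), 2)=155.8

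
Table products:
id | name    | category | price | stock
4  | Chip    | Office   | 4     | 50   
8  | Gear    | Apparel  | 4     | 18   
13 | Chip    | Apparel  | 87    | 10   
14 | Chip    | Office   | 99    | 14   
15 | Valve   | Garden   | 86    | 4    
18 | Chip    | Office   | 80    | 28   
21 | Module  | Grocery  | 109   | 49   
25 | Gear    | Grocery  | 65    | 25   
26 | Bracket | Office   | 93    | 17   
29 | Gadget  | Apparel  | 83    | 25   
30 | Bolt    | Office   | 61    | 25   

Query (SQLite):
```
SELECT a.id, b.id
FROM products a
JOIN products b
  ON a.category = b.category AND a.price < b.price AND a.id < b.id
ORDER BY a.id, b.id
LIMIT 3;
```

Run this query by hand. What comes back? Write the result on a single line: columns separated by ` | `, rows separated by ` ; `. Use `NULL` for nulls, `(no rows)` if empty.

Pairs (a,b) with same category, a.price < b.price, a.id < b.id.
category groups: Apparel:{8,13,29} Garden:{15} Grocery:{21,25} Office:{4,14,18,26,30}
Ordered by (a.id, b.id); first 3.

4 | 14 ; 4 | 18 ; 4 | 26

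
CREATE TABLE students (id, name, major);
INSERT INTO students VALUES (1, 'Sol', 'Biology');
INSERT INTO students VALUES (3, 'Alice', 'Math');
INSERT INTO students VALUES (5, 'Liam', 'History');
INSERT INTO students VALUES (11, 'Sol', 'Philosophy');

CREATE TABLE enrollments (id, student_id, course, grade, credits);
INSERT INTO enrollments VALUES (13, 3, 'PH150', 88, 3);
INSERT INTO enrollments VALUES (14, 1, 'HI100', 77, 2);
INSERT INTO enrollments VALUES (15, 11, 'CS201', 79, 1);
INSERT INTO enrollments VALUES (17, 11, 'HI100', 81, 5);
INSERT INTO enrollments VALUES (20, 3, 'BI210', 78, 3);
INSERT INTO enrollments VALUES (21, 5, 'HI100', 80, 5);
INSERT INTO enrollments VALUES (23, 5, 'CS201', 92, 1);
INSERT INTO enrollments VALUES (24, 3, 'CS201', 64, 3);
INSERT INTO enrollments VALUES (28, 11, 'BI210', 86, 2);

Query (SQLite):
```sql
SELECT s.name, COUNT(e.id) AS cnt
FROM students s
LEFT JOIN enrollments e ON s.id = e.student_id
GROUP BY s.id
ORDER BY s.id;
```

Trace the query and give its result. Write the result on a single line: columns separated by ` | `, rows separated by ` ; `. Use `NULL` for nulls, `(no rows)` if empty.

Sol | 1 ; Alice | 3 ; Liam | 2 ; Sol | 3

LEFT JOIN keeps every students row; unmatched ones get NULL for enrollments columns.
Group by students.id and compute COUNT(e.id). COUNT(col) of an all-NULL group is 0.
  1: ids {14} → COUNT(e.id)=1
  3: ids {13, 20, 24} → COUNT(e.id)=3
  5: ids {21, 23} → COUNT(e.id)=2
  11: ids {15, 17, 28} → COUNT(e.id)=3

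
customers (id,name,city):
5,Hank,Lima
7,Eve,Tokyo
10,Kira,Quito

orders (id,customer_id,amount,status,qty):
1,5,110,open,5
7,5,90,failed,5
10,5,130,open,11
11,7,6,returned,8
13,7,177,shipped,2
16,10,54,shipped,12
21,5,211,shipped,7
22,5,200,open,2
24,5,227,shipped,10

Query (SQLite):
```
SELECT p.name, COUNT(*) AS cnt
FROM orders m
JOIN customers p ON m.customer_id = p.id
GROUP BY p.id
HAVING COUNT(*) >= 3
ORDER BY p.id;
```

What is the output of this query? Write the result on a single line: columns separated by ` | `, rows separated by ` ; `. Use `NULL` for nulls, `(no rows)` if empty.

Hank | 6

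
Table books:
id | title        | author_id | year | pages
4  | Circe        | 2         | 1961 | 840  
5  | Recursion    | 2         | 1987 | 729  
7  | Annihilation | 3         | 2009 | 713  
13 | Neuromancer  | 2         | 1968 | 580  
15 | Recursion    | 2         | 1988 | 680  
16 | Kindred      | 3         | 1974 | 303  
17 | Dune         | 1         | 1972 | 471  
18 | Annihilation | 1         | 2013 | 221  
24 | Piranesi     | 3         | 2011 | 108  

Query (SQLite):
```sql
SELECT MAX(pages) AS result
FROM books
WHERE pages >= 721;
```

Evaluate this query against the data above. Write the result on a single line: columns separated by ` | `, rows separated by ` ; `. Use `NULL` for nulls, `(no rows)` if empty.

840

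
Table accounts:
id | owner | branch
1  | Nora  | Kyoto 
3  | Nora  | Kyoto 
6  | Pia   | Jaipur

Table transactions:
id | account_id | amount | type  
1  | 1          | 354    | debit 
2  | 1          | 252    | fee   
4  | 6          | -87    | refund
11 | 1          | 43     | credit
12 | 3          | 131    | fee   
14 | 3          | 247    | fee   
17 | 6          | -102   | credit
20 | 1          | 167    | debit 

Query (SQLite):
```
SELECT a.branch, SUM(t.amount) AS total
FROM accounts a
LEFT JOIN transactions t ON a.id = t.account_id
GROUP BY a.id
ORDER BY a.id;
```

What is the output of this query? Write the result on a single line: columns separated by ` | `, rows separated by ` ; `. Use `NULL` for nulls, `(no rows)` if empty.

LEFT JOIN keeps every accounts row; unmatched ones get NULL for transactions columns.
Group by accounts.id and compute SUM(t.amount). SUM over an all-NULL group is NULL.
  1: ids {1, 2, 11, 20} → SUM(t.amount)=816
  3: ids {12, 14} → SUM(t.amount)=378
  6: ids {4, 17} → SUM(t.amount)=-189

Kyoto | 816 ; Kyoto | 378 ; Jaipur | -189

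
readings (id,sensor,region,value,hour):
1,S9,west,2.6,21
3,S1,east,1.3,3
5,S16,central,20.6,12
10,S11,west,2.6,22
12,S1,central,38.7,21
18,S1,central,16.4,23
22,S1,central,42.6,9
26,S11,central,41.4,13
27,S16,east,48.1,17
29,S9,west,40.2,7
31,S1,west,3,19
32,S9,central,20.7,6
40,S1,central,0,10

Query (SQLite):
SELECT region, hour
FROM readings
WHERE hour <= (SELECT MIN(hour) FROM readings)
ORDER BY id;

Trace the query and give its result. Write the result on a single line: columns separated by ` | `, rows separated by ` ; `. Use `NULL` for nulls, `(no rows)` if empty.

east | 3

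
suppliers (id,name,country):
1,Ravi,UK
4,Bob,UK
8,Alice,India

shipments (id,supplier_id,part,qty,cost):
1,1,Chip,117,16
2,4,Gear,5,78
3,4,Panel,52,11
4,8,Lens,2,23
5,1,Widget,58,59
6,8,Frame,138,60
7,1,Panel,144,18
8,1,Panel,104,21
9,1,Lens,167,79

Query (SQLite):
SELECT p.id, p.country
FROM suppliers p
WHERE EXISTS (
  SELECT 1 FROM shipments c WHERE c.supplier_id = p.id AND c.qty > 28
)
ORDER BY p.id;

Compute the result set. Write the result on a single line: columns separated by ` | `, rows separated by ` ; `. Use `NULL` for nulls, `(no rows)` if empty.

1 | UK ; 4 | UK ; 8 | India

For each suppliers row, check whether any shipments with matching supplier_id has qty > 28.
Keep rows where that is true.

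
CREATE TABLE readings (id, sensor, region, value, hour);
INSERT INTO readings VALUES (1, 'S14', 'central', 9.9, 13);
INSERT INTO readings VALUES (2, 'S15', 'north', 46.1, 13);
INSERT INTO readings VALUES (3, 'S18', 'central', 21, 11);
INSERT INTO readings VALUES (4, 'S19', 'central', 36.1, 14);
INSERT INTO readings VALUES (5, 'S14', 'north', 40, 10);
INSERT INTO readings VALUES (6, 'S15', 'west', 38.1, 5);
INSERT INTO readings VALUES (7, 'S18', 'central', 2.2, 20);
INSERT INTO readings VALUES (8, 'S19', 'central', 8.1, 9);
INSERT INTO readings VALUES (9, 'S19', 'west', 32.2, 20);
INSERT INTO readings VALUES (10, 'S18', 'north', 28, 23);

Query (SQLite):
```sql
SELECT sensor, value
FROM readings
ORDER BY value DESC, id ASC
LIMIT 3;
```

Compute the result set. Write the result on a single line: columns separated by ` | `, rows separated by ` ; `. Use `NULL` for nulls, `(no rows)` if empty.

Sort by value desc, tiebreak id asc: (46.1, id=2), (40, id=5), (38.1, id=6), (36.1, id=4), (32.2, id=9), (28, id=10) …. Take first 3.

S15 | 46.1 ; S14 | 40 ; S15 | 38.1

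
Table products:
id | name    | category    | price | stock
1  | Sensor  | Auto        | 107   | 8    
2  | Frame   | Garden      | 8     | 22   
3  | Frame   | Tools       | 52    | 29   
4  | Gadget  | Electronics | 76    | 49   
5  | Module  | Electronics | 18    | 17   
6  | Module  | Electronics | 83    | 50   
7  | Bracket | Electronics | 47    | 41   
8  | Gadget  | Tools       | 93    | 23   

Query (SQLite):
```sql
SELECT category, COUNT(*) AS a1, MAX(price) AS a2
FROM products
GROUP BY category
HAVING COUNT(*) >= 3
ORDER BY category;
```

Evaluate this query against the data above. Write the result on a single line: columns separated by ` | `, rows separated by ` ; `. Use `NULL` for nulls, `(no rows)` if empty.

Electronics | 4 | 83

Group products by category.
Per group compute: COUNT(*), MAX(price).
HAVING: drop groups with fewer than 3 rows.
  Auto: ids {1} → COUNT(*)=1, MAX(price)=107
  Electronics: ids {4, 5, 6, 7} → COUNT(*)=4, MAX(price)=83
  Garden: ids {2} → COUNT(*)=1, MAX(price)=8
  Tools: ids {3, 8} → COUNT(*)=2, MAX(price)=93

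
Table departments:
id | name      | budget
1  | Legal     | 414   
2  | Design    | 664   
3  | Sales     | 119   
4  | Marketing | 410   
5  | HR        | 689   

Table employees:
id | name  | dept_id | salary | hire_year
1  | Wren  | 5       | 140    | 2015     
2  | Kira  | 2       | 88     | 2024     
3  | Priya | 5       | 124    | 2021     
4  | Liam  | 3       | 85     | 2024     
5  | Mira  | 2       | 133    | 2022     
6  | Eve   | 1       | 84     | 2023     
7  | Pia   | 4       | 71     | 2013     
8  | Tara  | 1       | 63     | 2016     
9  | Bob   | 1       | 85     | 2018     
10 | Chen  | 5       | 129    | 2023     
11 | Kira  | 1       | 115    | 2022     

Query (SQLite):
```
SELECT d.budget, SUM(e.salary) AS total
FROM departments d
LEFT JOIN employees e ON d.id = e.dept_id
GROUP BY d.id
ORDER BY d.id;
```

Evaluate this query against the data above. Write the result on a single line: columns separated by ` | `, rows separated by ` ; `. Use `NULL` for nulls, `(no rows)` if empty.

LEFT JOIN keeps every departments row; unmatched ones get NULL for employees columns.
Group by departments.id and compute SUM(e.salary). SUM over an all-NULL group is NULL.
  1: ids {6, 8, 9, 11} → SUM(e.salary)=347
  2: ids {2, 5} → SUM(e.salary)=221
  3: ids {4} → SUM(e.salary)=85
  4: ids {7} → SUM(e.salary)=71
  5: ids {1, 3, 10} → SUM(e.salary)=393

414 | 347 ; 664 | 221 ; 119 | 85 ; 410 | 71 ; 689 | 393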